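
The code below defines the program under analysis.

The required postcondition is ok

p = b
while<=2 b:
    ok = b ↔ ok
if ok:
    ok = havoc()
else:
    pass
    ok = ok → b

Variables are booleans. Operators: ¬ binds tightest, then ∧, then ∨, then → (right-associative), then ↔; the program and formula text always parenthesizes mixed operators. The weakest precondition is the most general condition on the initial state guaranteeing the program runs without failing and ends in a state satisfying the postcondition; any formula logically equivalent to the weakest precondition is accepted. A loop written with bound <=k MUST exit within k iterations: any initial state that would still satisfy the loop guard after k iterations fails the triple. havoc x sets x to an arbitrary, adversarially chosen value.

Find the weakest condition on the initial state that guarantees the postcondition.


Working backward. After the program, ok must hold.
Then branch requires false; else branch requires ok → b.
Before the if: (¬ok) ∧ ((¬ok) → (ok → b))
Before the loop (bound <=2), unroll the exhaustion recursion (WP_0 = exit-now case; WP_j = one more guarded iteration, up to j = 2):
  WP_0: (¬b) ∧ (¬ok) ∧ ((¬ok) → (ok → b))
  WP_1: (b → ((¬b) ∧ (¬(b ↔ ok)) ∧ ((¬(b ↔ ok)) → ((b ↔ ok) → b)))) ∧ ((¬b) → ((¬ok) ∧ ((¬ok) → (ok → b))))
  WP_2: (b → ((b → ((¬b) ∧ (¬(b ↔ (b ↔ ok))) ∧ ((¬(b ↔ (b ↔ ok))) → ((b ↔ (b ↔ ok)) → b)))) ∧ ((¬b) → ((¬(b ↔ ok)) ∧ ((¬(b ↔ ok)) → ((b ↔ ok) → b)))))) ∧ ((¬b) → ((¬ok) ∧ ((¬ok) → (ok → b))))
So before the loop: (b → ((b → ((¬b) ∧ (¬(b ↔ (b ↔ ok))) ∧ ((¬(b ↔ (b ↔ ok))) → ((b ↔ (b ↔ ok)) → b)))) ∧ ((¬b) → ((¬(b ↔ ok)) ∧ ((¬(b ↔ ok)) → ((b ↔ ok) → b)))))) ∧ ((¬b) → ((¬ok) ∧ ((¬ok) → (ok → b))))
Before p := b: (b → ((b → ((¬b) ∧ (¬(b ↔ (b ↔ ok))) ∧ ((¬(b ↔ (b ↔ ok))) → ((b ↔ (b ↔ ok)) → b)))) ∧ ((¬b) → ((¬(b ↔ ok)) ∧ ((¬(b ↔ ok)) → ((b ↔ ok) → b)))))) ∧ ((¬b) → ((¬ok) ∧ ((¬ok) → (ok → b))))
Answer: WP = (b → ((b → ((¬b) ∧ (¬(b ↔ (b ↔ ok))) ∧ ((¬(b ↔ (b ↔ ok))) → ((b ↔ (b ↔ ok)) → b)))) ∧ ((¬b) → ((¬(b ↔ ok)) ∧ ((¬(b ↔ ok)) → ((b ↔ ok) → b)))))) ∧ ((¬b) → ((¬ok) ∧ ((¬ok) → (ok → b))))


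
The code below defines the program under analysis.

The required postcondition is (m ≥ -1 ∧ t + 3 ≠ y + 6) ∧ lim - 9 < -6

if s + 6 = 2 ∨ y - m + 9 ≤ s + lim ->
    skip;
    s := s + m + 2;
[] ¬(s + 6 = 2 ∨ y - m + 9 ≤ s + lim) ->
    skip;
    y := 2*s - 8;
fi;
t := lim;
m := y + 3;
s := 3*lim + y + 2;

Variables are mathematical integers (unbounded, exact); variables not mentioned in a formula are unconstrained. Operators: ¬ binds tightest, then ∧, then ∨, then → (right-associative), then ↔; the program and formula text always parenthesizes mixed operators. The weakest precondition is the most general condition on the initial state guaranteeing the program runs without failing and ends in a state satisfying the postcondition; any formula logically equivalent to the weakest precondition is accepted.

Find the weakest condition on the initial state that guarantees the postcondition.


Working backward. After the program, the postcondition (m ≥ -1 ∧ t + 3 ≠ y + 6) ∧ lim - 9 < -6 must hold; in canonical form it is m ≥ -1 ∧ t ≠ y + 3 ∧ lim < 3.
Before s := 3*lim + y + 2: m ≥ -1 ∧ t ≠ y + 3 ∧ lim < 3
Before m := y + 3: y ≥ -4 ∧ t ≠ y + 3 ∧ lim < 3
Before t := lim: y ≥ -4 ∧ lim ≠ y + 3 ∧ lim < 3
Then branch requires y ≥ -4 ∧ lim ≠ y + 3 ∧ lim < 3; else branch requires 2*s ≥ 4 ∧ lim ≠ 2*s - 5 ∧ lim < 3.
Before the if: ((s = -4 ∨ y ≤ lim + m + s - 9) → (y ≥ -4 ∧ lim ≠ y + 3 ∧ lim < 3)) ∧ ((¬(s = -4 ∨ y ≤ lim + m + s - 9)) → (2*s ≥ 4 ∧ lim ≠ 2*s - 5 ∧ lim < 3))
Answer: WP = ((s = -4 ∨ y ≤ lim + m + s - 9) → (y ≥ -4 ∧ lim ≠ y + 3 ∧ lim < 3)) ∧ ((¬(s = -4 ∨ y ≤ lim + m + s - 9)) → (2*s ≥ 4 ∧ lim ≠ 2*s - 5 ∧ lim < 3))


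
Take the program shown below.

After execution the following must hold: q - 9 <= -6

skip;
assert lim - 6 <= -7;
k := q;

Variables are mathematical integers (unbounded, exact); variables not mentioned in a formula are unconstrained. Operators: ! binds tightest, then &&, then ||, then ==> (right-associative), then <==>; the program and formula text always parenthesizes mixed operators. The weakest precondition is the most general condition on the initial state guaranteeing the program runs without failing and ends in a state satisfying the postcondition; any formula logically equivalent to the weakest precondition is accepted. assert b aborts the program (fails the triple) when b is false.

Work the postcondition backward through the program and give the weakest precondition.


Working backward. After the program, the postcondition q - 9 <= -6 must hold; in canonical form it is q <= 3.
Before k := q: q <= 3
Before assert lim - 6 <= -7: lim <= -1 && q <= 3
Before skip: lim <= -1 && q <= 3
Answer: WP = lim <= -1 && q <= 3


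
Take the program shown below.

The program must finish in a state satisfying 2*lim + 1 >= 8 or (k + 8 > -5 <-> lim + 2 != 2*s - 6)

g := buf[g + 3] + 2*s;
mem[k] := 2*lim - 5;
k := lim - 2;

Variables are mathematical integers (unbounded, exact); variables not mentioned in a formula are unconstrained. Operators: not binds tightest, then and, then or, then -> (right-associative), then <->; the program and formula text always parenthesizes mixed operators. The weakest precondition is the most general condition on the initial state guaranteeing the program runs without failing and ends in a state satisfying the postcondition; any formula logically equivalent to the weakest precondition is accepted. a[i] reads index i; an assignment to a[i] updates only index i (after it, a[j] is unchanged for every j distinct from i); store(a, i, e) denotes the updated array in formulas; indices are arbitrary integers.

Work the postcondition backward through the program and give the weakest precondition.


Working backward. After the program, the postcondition 2*lim + 1 >= 8 or (k + 8 > -5 <-> lim + 2 != 2*s - 6) must hold; in canonical form it is 2*lim >= 7 or (k > -13 <-> lim != 2*s - 8).
Before k := lim - 2: 2*lim >= 7 or (lim > -11 <-> lim != 2*s - 8)
Before mem[k] := 2*lim - 5: 2*lim >= 7 or (lim > -11 <-> lim != 2*s - 8)
Before g := buf[g + 3] + 2*s: 2*lim >= 7 or (lim > -11 <-> lim != 2*s - 8)
Answer: WP = 2*lim >= 7 or (lim > -11 <-> lim != 2*s - 8)


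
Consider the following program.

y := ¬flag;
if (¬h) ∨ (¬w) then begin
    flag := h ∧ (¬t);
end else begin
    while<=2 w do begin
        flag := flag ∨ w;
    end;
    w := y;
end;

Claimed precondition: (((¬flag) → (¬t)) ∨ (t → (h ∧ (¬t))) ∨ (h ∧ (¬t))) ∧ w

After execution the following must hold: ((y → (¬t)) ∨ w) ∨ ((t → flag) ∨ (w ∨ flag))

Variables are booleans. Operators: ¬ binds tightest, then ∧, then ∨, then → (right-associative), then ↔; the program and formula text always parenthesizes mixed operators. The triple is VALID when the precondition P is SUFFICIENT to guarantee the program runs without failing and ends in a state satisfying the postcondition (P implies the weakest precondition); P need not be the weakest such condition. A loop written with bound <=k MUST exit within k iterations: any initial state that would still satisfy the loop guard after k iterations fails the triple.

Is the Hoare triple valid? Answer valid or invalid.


Working backward. After the program, the postcondition ((y → (¬t)) ∨ w) ∨ ((t → flag) ∨ (w ∨ flag)) must hold; in canonical form it is (y → (¬t)) ∨ w ∨ (t → flag) ∨ flag.
Then branch requires (y → (¬t)) ∨ w ∨ (t → (h ∧ (¬t))) ∨ (h ∧ (¬t)); else branch requires (w → ((w → ((¬w) ∧ ((y → (¬t)) ∨ y ∨ (t → (flag ∨ w)) ∨ flag ∨ w))) ∧ ((¬w) → ((y → (¬t)) ∨ y ∨ (t → (flag ∨ w)) ∨ flag ∨ w)))) ∧ ((¬w) → ((y → (¬t)) ∨ y ∨ (t → flag) ∨ flag)).
Before the if: (((¬h) ∨ (¬w)) → ((y → (¬t)) ∨ w ∨ (t → (h ∧ (¬t))) ∨ (h ∧ (¬t)))) ∧ ((¬((¬h) ∨ (¬w))) → ((w → ((w → ((¬w) ∧ ((y → (¬t)) ∨ y ∨ (t → (flag ∨ w)) ∨ flag ∨ w))) ∧ ((¬w) → ((y → (¬t)) ∨ y ∨ (t → (flag ∨ w)) ∨ flag ∨ w)))) ∧ ((¬w) → ((y → (¬t)) ∨ y ∨ (t → flag) ∨ flag))))
Before y := ¬flag: (((¬h) ∨ (¬w)) → (((¬flag) → (¬t)) ∨ w ∨ (t → (h ∧ (¬t))) ∨ (h ∧ (¬t)))) ∧ ((¬((¬h) ∨ (¬w))) → (w → (w → (¬w))))
The weakest precondition is (((¬h) ∨ (¬w)) → (((¬flag) → (¬t)) ∨ w ∨ (t → (h ∧ (¬t))) ∨ (h ∧ (¬t)))) ∧ ((¬((¬h) ∨ (¬w))) → (w → (w → (¬w)))).
Check whether (((¬flag) → (¬t)) ∨ (t → (h ∧ (¬t))) ∨ (h ∧ (¬t))) ∧ w implies it.
Countermodel: at the initial state flag = false, h = true, t = false, w = true, the precondition holds but the weakest precondition fails.
Answer: invalid


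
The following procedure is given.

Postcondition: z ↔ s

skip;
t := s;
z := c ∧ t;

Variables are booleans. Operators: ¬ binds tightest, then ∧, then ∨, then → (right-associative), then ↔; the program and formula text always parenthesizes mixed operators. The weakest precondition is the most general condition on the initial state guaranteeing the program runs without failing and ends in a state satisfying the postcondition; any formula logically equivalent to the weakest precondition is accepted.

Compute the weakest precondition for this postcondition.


Working backward. After the program, z ↔ s must hold.
Before z := c ∧ t: (c ∧ t) ↔ s
Before t := s: (c ∧ s) ↔ s
Before skip: (c ∧ s) ↔ s
Answer: WP = (c ∧ s) ↔ s


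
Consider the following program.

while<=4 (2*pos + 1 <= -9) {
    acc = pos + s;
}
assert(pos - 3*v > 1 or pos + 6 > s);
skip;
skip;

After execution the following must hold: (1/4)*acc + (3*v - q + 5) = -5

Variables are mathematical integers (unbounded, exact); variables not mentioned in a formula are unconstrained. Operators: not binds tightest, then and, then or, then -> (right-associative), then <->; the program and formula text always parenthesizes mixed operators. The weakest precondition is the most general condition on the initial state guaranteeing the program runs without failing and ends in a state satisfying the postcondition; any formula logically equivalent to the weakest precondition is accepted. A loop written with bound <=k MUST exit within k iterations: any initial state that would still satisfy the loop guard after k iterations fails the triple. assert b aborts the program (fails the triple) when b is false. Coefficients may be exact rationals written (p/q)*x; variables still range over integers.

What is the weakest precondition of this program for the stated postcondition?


Working backward. After the program, the postcondition (1/4)*acc + (3*v - q + 5) = -5 must hold; in canonical form it is (1/4)*acc + 3*v = q - 10.
Before skip: (1/4)*acc + 3*v = q - 10
Before skip: (1/4)*acc + 3*v = q - 10
Before assert pos - 3*v > 1 or pos + 6 > s: (pos > 3*v + 1 or pos > s - 6) and (1/4)*acc + 3*v = q - 10
Before the loop (bound <=4), unroll the exhaustion recursion (WP_0 = exit-now case; WP_j = one more guarded iteration, up to j = 4):
  WP_0: (not (2*pos <= -10)) and (pos > 3*v + 1 or pos > s - 6) and (1/4)*acc + 3*v = q - 10
  WP_1: (2*pos <= -10 -> ((not (2*pos <= -10)) and (pos > 3*v + 1 or pos > s - 6) and (1/4)*pos + (1/4)*s + 3*v = q - 10)) and ((not (2*pos <= -10)) -> ((pos > 3*v + 1 or pos > s - 6) and (1/4)*acc + 3*v = q - 10))
  WP_2: (2*pos <= -10 -> ((2*pos <= -10 -> ((not (2*pos <= -10)) and (pos > 3*v + 1 or pos > s - 6) and (1/4)*pos + (1/4)*s + 3*v = q - 10)) and ((not (2*pos <= -10)) -> ((pos > 3*v + 1 or pos > s - 6) and (1/4)*pos + (1/4)*s + 3*v = q - 10)))) and ((not (2*pos <= -10)) -> ((pos > 3*v + 1 or pos > s - 6) and (1/4)*acc + 3*v = q - 10))
  WP_3: (2*pos <= -10 -> ((2*pos <= -10 -> ((2*pos <= -10 -> ((not (2*pos <= -10)) and (pos > 3*v + 1 or pos > s - 6) and (1/4)*pos + (1/4)*s + 3*v = q - 10)) and ((not (2*pos <= -10)) -> ((pos > 3*v + 1 or pos > s - 6) and (1/4)*pos + (1/4)*s + 3*v = q - 10)))) and ((not (2*pos <= -10)) -> ((pos > 3*v + 1 or pos > s - 6) and (1/4)*pos + (1/4)*s + 3*v = q - 10)))) and ((not (2*pos <= -10)) -> ((pos > 3*v + 1 or pos > s - 6) and (1/4)*acc + 3*v = q - 10))
  WP_4: (2*pos <= -10 -> ((2*pos <= -10 -> ((2*pos <= -10 -> ((2*pos <= -10 -> ((not (2*pos <= -10)) and (pos > 3*v + 1 or pos > s - 6) and (1/4)*pos + (1/4)*s + 3*v = q - 10)) and ((not (2*pos <= -10)) -> ((pos > 3*v + 1 or pos > s - 6) and (1/4)*pos + (1/4)*s + 3*v = q - 10)))) and ((not (2*pos <= -10)) -> ((pos > 3*v + 1 or pos > s - 6) and (1/4)*pos + (1/4)*s + 3*v = q - 10)))) and ((not (2*pos <= -10)) -> ((pos > 3*v + 1 or pos > s - 6) and (1/4)*pos + (1/4)*s + 3*v = q - 10)))) and ((not (2*pos <= -10)) -> ((pos > 3*v + 1 or pos > s - 6) and (1/4)*acc + 3*v = q - 10))
So before the loop: (2*pos <= -10 -> ((2*pos <= -10 -> ((2*pos <= -10 -> ((2*pos <= -10 -> ((not (2*pos <= -10)) and (pos > 3*v + 1 or pos > s - 6) and (1/4)*pos + (1/4)*s + 3*v = q - 10)) and ((not (2*pos <= -10)) -> ((pos > 3*v + 1 or pos > s - 6) and (1/4)*pos + (1/4)*s + 3*v = q - 10)))) and ((not (2*pos <= -10)) -> ((pos > 3*v + 1 or pos > s - 6) and (1/4)*pos + (1/4)*s + 3*v = q - 10)))) and ((not (2*pos <= -10)) -> ((pos > 3*v + 1 or pos > s - 6) and (1/4)*pos + (1/4)*s + 3*v = q - 10)))) and ((not (2*pos <= -10)) -> ((pos > 3*v + 1 or pos > s - 6) and (1/4)*acc + 3*v = q - 10))
Answer: WP = (2*pos <= -10 -> ((2*pos <= -10 -> ((2*pos <= -10 -> ((2*pos <= -10 -> ((not (2*pos <= -10)) and (pos > 3*v + 1 or pos > s - 6) and (1/4)*pos + (1/4)*s + 3*v = q - 10)) and ((not (2*pos <= -10)) -> ((pos > 3*v + 1 or pos > s - 6) and (1/4)*pos + (1/4)*s + 3*v = q - 10)))) and ((not (2*pos <= -10)) -> ((pos > 3*v + 1 or pos > s - 6) and (1/4)*pos + (1/4)*s + 3*v = q - 10)))) and ((not (2*pos <= -10)) -> ((pos > 3*v + 1 or pos > s - 6) and (1/4)*pos + (1/4)*s + 3*v = q - 10)))) and ((not (2*pos <= -10)) -> ((pos > 3*v + 1 or pos > s - 6) and (1/4)*acc + 3*v = q - 10))


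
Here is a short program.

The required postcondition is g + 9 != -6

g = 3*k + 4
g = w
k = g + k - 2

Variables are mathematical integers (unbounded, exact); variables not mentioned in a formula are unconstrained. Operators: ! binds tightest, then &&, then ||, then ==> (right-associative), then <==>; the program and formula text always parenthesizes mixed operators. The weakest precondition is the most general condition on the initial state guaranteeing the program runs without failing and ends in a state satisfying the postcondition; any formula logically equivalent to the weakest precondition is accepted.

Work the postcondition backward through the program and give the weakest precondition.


Working backward. After the program, the postcondition g + 9 != -6 must hold; in canonical form it is g != -15.
Before k := g + k - 2: g != -15
Before g := w: w != -15
Before g := 3*k + 4: w != -15
Answer: WP = w != -15


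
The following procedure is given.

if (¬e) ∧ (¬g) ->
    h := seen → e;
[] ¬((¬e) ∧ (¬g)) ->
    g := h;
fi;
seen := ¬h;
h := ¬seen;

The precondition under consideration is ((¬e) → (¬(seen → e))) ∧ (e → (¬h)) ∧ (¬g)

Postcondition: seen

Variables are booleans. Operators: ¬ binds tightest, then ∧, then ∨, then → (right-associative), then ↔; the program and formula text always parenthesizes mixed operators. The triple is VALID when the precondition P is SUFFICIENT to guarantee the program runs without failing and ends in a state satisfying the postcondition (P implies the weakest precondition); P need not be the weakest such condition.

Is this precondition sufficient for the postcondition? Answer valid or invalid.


Working backward. After the program, seen must hold.
Before h := ¬seen: seen
Before seen := ¬h: ¬h
Then branch requires ¬(seen → e); else branch requires ¬h.
Before the if: (((¬e) ∧ (¬g)) → (¬(seen → e))) ∧ ((¬((¬e) ∧ (¬g))) → (¬h))
The weakest precondition is (((¬e) ∧ (¬g)) → (¬(seen → e))) ∧ ((¬((¬e) ∧ (¬g))) → (¬h)).
Check whether ((¬e) → (¬(seen → e))) ∧ (e → (¬h)) ∧ (¬g) implies it.
Every state satisfying the precondition satisfies the weakest precondition: the implication holds.
Answer: valid


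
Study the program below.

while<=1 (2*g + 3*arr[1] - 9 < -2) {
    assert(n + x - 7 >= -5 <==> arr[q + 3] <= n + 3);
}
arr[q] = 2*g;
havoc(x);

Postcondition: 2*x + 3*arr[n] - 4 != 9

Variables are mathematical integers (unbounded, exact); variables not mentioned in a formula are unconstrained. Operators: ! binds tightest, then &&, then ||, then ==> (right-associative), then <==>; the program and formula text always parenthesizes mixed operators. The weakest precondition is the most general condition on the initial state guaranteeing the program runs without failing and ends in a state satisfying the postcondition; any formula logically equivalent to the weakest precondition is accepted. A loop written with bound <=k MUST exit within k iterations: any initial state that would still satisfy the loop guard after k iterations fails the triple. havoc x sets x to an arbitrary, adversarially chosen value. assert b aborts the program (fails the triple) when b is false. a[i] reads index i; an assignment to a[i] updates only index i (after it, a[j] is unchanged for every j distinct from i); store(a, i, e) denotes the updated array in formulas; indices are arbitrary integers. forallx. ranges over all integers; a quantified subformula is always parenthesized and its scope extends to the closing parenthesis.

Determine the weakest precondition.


Working backward. After the program, the postcondition 2*x + 3*arr[n] - 4 != 9 must hold; in canonical form it is 3*arr[n] + 2*x != 13.
Before havoc x: forall x_1. 3*arr[n] + 2*x_1 != 13
Before arr[q] := 2*g: forall x_1. 3*store(arr, q, 2*g)[n] + 2*x_1 != 13
Before the loop (bound <=1), unroll the exhaustion recursion (WP_0 = exit-now case; WP_j = one more guarded iteration, up to j = 1):
  WP_0: (!(3*arr[1] + 2*g < 7)) && (forall x_1. 3*store(arr, q, 2*g)[n] + 2*x_1 != 13)
  WP_1: (3*arr[1] + 2*g < 7 ==> ((n + x >= 2 <==> arr[q + 3] <= n + 3) && (!(3*arr[1] + 2*g < 7)) && (forall x_1. 3*store(arr, q, 2*g)[n] + 2*x_1 != 13))) && ((!(3*arr[1] + 2*g < 7)) ==> (forall x_1. 3*store(arr, q, 2*g)[n] + 2*x_1 != 13))
So before the loop: (3*arr[1] + 2*g < 7 ==> ((n + x >= 2 <==> arr[q + 3] <= n + 3) && (!(3*arr[1] + 2*g < 7)) && (forall x_1. 3*store(arr, q, 2*g)[n] + 2*x_1 != 13))) && ((!(3*arr[1] + 2*g < 7)) ==> (forall x_1. 3*store(arr, q, 2*g)[n] + 2*x_1 != 13))
Answer: WP = (3*arr[1] + 2*g < 7 ==> ((n + x >= 2 <==> arr[q + 3] <= n + 3) && (!(3*arr[1] + 2*g < 7)) && (forall x_1. 3*store(arr, q, 2*g)[n] + 2*x_1 != 13))) && ((!(3*arr[1] + 2*g < 7)) ==> (forall x_1. 3*store(arr, q, 2*g)[n] + 2*x_1 != 13))


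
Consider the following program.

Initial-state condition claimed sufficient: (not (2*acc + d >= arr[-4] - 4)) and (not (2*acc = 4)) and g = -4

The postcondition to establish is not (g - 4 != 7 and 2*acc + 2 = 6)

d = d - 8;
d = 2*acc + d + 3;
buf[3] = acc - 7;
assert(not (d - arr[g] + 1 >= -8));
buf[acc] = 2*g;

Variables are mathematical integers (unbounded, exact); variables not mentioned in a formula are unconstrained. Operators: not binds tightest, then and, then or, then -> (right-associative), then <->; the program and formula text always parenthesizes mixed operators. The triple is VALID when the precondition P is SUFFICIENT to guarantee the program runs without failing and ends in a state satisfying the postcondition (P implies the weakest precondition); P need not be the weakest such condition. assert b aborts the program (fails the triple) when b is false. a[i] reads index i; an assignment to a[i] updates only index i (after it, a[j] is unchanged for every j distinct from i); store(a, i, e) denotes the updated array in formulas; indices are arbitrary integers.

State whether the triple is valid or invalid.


Working backward. After the program, the postcondition not (g - 4 != 7 and 2*acc + 2 = 6) must hold; in canonical form it is not (g != 11 and 2*acc = 4).
Before buf[acc] := 2*g: not (g != 11 and 2*acc = 4)
Before assert not (d - arr[g] + 1 >= -8): (not (d >= arr[g] - 9)) and (not (g != 11 and 2*acc = 4))
Before buf[3] := acc - 7: (not (d >= arr[g] - 9)) and (not (g != 11 and 2*acc = 4))
Before d := 2*acc + d + 3: (not (2*acc + d >= arr[g] - 12)) and (not (g != 11 and 2*acc = 4))
Before d := d - 8: (not (2*acc + d >= arr[g] - 4)) and (not (g != 11 and 2*acc = 4))
The weakest precondition is (not (2*acc + d >= arr[g] - 4)) and (not (g != 11 and 2*acc = 4)).
Check whether (not (2*acc + d >= arr[-4] - 4)) and (not (2*acc = 4)) and g = -4 implies it.
Every state satisfying the precondition satisfies the weakest precondition: the implication holds.
Answer: valid


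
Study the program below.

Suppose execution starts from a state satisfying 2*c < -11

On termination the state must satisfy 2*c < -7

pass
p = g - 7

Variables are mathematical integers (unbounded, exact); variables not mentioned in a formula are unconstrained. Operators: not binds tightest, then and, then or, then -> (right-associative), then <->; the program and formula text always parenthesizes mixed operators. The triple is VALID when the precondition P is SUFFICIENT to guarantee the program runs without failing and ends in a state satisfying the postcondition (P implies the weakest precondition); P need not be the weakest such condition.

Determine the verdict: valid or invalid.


Working backward. After the program, 2*c < -7 must hold.
Before p := g - 7: 2*c < -7
Before skip: 2*c < -7
The weakest precondition is 2*c < -7.
Check whether 2*c < -11 implies it.
Every state satisfying the precondition satisfies the weakest precondition: the implication holds.
Answer: valid


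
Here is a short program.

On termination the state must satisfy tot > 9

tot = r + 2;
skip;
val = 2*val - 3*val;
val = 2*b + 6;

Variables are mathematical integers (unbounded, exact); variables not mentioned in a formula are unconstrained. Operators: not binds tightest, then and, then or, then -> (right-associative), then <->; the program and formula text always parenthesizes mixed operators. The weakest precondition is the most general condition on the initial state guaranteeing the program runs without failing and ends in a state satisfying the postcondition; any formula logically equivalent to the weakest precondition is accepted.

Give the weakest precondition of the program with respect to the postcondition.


Working backward. After the program, tot > 9 must hold.
Before val := 2*b + 6: tot > 9
Before val := 2*val - 3*val: tot > 9
Before skip: tot > 9
Before tot := r + 2: r > 7
Answer: WP = r > 7


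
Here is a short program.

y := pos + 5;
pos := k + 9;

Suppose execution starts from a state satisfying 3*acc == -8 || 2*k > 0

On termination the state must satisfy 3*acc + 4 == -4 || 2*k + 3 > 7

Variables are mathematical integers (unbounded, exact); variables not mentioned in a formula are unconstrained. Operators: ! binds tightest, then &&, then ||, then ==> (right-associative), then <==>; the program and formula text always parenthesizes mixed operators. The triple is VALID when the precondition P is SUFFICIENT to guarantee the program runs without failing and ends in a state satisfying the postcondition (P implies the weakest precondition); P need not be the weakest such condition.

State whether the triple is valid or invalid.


Working backward. After the program, the postcondition 3*acc + 4 == -4 || 2*k + 3 > 7 must hold; in canonical form it is 3*acc == -8 || 2*k > 4.
Before pos := k + 9: 3*acc == -8 || 2*k > 4
Before y := pos + 5: 3*acc == -8 || 2*k > 4
The weakest precondition is 3*acc == -8 || 2*k > 4.
Check whether 3*acc == -8 || 2*k > 0 implies it.
Countermodel: at the initial state acc = 0, k = 1, the precondition holds but the weakest precondition fails.
Answer: invalid


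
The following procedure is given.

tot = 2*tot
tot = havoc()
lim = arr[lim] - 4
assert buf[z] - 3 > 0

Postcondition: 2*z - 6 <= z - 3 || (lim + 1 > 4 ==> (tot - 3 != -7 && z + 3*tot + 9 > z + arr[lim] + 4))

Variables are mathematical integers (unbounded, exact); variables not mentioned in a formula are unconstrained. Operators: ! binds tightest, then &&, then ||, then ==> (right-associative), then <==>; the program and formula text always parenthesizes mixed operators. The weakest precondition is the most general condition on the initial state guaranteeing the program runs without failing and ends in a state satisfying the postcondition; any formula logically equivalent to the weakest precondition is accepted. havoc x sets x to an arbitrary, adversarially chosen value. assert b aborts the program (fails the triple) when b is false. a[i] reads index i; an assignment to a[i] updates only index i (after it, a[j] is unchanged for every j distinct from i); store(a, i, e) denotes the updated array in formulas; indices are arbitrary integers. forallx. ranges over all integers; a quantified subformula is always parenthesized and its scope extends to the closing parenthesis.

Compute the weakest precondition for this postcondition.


Working backward. After the program, the postcondition 2*z - 6 <= z - 3 || (lim + 1 > 4 ==> (tot - 3 != -7 && z + 3*tot + 9 > z + arr[lim] + 4)) must hold; in canonical form it is z <= 3 || (lim > 3 ==> (tot != -4 && 3*tot > arr[lim] - 5)).
Before assert buf[z] - 3 > 0: buf[z] > 3 && (z <= 3 || (lim > 3 ==> (tot != -4 && 3*tot > arr[lim] - 5)))
Before lim := arr[lim] - 4: buf[z] > 3 && (z <= 3 || (arr[lim] > 7 ==> (tot != -4 && 3*tot > arr[arr[lim] - 4] - 5)))
Before havoc tot: forall tot_1. (buf[z] > 3 && (z <= 3 || (arr[lim] > 7 ==> (tot_1 != -4 && 3*tot_1 > arr[arr[lim] - 4] - 5))))
Before tot := 2*tot: forall tot_1. (buf[z] > 3 && (z <= 3 || (arr[lim] > 7 ==> (tot_1 != -4 && 3*tot_1 > arr[arr[lim] - 4] - 5))))
Answer: WP = forall tot_1. (buf[z] > 3 && (z <= 3 || (arr[lim] > 7 ==> (tot_1 != -4 && 3*tot_1 > arr[arr[lim] - 4] - 5))))


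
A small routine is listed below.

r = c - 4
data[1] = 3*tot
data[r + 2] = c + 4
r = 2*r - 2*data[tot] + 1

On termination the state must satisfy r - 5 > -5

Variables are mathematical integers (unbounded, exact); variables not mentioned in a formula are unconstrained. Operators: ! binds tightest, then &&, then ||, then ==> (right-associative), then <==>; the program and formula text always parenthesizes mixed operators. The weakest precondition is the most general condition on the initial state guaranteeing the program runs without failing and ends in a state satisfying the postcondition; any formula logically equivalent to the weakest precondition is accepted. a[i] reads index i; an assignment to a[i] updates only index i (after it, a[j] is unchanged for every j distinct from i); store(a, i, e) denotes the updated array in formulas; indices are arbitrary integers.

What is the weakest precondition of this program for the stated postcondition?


Working backward. After the program, the postcondition r - 5 > -5 must hold; in canonical form it is r > 0.
Before r := 2*r - 2*data[tot] + 1: 2*r > 2*data[tot] - 1
Before data[r + 2] := c + 4: 2*r > 2*store(data, r + 2, c + 4)[tot] - 1
Before data[1] := 3*tot: 2*r > 2*store(store(data, 1, 3*tot), r + 2, c + 4)[tot] - 1
Before r := c - 4: 2*c > 2*store(store(data, 1, 3*tot), c - 2, c + 4)[tot] + 7
Answer: WP = 2*c > 2*store(store(data, 1, 3*tot), c - 2, c + 4)[tot] + 7


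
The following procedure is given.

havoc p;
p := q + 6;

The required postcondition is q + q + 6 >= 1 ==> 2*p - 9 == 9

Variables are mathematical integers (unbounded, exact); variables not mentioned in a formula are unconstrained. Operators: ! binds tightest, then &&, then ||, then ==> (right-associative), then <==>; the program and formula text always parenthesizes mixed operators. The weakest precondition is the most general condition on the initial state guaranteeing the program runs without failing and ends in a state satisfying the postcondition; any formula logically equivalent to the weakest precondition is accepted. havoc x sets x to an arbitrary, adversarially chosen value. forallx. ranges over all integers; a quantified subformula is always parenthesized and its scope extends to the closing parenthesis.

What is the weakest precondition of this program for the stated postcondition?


Working backward. After the program, the postcondition q + q + 6 >= 1 ==> 2*p - 9 == 9 must hold; in canonical form it is 2*q >= -5 ==> 2*p == 18.
Before p := q + 6: 2*q >= -5 ==> 2*q == 6
Before havoc p: 2*q >= -5 ==> 2*q == 6
Answer: WP = 2*q >= -5 ==> 2*q == 6


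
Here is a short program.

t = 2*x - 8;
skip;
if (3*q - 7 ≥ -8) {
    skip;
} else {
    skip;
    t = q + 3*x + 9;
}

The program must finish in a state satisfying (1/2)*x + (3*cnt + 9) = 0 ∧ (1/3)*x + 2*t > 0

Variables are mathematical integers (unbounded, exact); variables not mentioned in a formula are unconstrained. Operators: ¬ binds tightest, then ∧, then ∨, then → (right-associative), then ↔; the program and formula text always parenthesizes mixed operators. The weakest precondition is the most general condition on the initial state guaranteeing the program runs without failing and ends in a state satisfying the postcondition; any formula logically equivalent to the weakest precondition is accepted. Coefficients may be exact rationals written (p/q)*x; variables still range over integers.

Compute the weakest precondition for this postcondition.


Working backward. After the program, the postcondition (1/2)*x + (3*cnt + 9) = 0 ∧ (1/3)*x + 2*t > 0 must hold; in canonical form it is 3*cnt + (1/2)*x = -9 ∧ 2*t + (1/3)*x > 0.
Then branch requires 3*cnt + (1/2)*x = -9 ∧ 2*t + (1/3)*x > 0; else branch requires 3*cnt + (1/2)*x = -9 ∧ 2*q + (19/3)*x > -18.
Before the if: (3*q ≥ -1 → (3*cnt + (1/2)*x = -9 ∧ 2*t + (1/3)*x > 0)) ∧ ((¬(3*q ≥ -1)) → (3*cnt + (1/2)*x = -9 ∧ 2*q + (19/3)*x > -18))
Before skip: (3*q ≥ -1 → (3*cnt + (1/2)*x = -9 ∧ 2*t + (1/3)*x > 0)) ∧ ((¬(3*q ≥ -1)) → (3*cnt + (1/2)*x = -9 ∧ 2*q + (19/3)*x > -18))
Before t := 2*x - 8: (3*q ≥ -1 → (3*cnt + (1/2)*x = -9 ∧ (13/3)*x > 16)) ∧ ((¬(3*q ≥ -1)) → (3*cnt + (1/2)*x = -9 ∧ 2*q + (19/3)*x > -18))
Answer: WP = (3*q ≥ -1 → (3*cnt + (1/2)*x = -9 ∧ (13/3)*x > 16)) ∧ ((¬(3*q ≥ -1)) → (3*cnt + (1/2)*x = -9 ∧ 2*q + (19/3)*x > -18))


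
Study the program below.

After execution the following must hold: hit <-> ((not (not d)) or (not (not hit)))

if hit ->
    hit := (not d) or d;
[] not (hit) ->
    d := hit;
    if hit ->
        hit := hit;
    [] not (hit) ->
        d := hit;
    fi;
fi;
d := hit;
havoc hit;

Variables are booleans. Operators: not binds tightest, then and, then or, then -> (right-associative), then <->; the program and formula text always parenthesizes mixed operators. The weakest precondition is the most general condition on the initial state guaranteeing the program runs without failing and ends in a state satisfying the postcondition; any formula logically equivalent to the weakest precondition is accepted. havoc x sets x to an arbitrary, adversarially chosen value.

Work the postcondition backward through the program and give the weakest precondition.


Working backward. After the program, the postcondition hit <-> ((not (not d)) or (not (not hit))) must hold; in canonical form it is hit <-> (d or hit).
Before havoc hit: not d
Before d := hit: not hit
Then branch requires false; else branch requires hit -> (not hit).
Before the if: (not hit) and ((not hit) -> (hit -> (not hit)))
Answer: WP = (not hit) and ((not hit) -> (hit -> (not hit)))


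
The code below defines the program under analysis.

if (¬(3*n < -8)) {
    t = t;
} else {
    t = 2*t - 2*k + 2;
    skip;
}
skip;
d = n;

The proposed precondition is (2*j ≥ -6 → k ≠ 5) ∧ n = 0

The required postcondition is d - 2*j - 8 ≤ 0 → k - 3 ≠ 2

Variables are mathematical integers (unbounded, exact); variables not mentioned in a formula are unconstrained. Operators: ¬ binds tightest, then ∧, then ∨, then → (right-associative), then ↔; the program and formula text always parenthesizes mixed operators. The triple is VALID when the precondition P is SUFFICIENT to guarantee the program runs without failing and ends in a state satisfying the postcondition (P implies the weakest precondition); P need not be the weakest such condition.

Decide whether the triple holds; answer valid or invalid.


Working backward. After the program, the postcondition d - 2*j - 8 ≤ 0 → k - 3 ≠ 2 must hold; in canonical form it is d ≤ 2*j + 8 → k ≠ 5.
Before d := n: n ≤ 2*j + 8 → k ≠ 5
Before skip: n ≤ 2*j + 8 → k ≠ 5
Then branch requires n ≤ 2*j + 8 → k ≠ 5; else branch requires n ≤ 2*j + 8 → k ≠ 5.
Before the if: ((¬(3*n < -8)) → (n ≤ 2*j + 8 → k ≠ 5)) ∧ (3*n < -8 → (n ≤ 2*j + 8 → k ≠ 5))
The weakest precondition is ((¬(3*n < -8)) → (n ≤ 2*j + 8 → k ≠ 5)) ∧ (3*n < -8 → (n ≤ 2*j + 8 → k ≠ 5)).
Check whether (2*j ≥ -6 → k ≠ 5) ∧ n = 0 implies it.
Countermodel: at the initial state j = -4, k = 5, n = 0, the precondition holds but the weakest precondition fails.
Answer: invalid


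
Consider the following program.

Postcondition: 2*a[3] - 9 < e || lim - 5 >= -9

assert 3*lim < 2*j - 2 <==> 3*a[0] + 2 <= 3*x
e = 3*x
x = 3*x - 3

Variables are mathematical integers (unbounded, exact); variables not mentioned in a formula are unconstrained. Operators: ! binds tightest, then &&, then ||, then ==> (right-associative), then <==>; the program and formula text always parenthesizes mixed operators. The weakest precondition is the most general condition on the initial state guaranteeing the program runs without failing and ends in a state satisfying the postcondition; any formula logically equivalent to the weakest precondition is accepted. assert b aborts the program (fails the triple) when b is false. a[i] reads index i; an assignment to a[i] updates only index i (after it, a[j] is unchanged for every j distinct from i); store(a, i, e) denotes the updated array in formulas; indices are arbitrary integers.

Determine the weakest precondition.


Working backward. After the program, the postcondition 2*a[3] - 9 < e || lim - 5 >= -9 must hold; in canonical form it is 2*a[3] < e + 9 || lim >= -4.
Before x := 3*x - 3: 2*a[3] < e + 9 || lim >= -4
Before e := 3*x: 2*a[3] < 3*x + 9 || lim >= -4
Before assert 3*lim < 2*j - 2 <==> 3*a[0] + 2 <= 3*x: (3*lim < 2*j - 2 <==> 3*a[0] <= 3*x - 2) && (2*a[3] < 3*x + 9 || lim >= -4)
Answer: WP = (3*lim < 2*j - 2 <==> 3*a[0] <= 3*x - 2) && (2*a[3] < 3*x + 9 || lim >= -4)


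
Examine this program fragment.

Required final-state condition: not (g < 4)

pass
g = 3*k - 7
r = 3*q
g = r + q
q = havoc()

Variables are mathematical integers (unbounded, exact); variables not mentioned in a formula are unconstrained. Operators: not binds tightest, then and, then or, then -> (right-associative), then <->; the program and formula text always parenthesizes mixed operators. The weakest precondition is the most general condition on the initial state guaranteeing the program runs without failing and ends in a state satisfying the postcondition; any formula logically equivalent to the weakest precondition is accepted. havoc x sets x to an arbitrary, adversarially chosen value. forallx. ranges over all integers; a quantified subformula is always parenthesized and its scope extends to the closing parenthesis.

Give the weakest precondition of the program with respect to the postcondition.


Working backward. After the program, not (g < 4) must hold.
Before havoc q: not (g < 4)
Before g := r + q: not (q + r < 4)
Before r := 3*q: not (4*q < 4)
Before g := 3*k - 7: not (4*q < 4)
Before skip: not (4*q < 4)
Answer: WP = not (4*q < 4)


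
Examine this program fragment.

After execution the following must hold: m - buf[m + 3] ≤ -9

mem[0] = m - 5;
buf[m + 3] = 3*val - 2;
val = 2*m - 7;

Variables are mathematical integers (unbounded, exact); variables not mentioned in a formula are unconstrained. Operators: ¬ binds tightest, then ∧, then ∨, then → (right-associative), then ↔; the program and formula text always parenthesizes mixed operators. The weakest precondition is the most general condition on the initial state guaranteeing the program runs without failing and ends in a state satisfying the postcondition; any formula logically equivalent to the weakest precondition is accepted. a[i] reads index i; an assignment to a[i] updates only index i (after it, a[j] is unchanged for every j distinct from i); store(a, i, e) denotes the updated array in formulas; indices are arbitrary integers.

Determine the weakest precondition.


Working backward. After the program, the postcondition m - buf[m + 3] ≤ -9 must hold; in canonical form it is m ≤ buf[m + 3] - 9.
Before val := 2*m - 7: m ≤ buf[m + 3] - 9
Before buf[m + 3] := 3*val - 2: m ≤ store(buf, m + 3, 3*val - 2)[m + 3] - 9
Before mem[0] := m - 5: m ≤ store(buf, m + 3, 3*val - 2)[m + 3] - 9
Answer: WP = m ≤ store(buf, m + 3, 3*val - 2)[m + 3] - 9


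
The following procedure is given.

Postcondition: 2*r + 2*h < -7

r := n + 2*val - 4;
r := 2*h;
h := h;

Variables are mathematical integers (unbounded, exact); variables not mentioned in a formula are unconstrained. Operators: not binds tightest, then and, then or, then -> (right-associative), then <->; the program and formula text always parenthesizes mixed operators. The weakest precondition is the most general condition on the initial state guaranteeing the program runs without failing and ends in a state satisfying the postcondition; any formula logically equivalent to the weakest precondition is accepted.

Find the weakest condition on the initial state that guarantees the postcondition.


Working backward. After the program, the postcondition 2*r + 2*h < -7 must hold; in canonical form it is 2*h + 2*r < -7.
Before h := h: 2*h + 2*r < -7
Before r := 2*h: 6*h < -7
Before r := n + 2*val - 4: 6*h < -7
Answer: WP = 6*h < -7


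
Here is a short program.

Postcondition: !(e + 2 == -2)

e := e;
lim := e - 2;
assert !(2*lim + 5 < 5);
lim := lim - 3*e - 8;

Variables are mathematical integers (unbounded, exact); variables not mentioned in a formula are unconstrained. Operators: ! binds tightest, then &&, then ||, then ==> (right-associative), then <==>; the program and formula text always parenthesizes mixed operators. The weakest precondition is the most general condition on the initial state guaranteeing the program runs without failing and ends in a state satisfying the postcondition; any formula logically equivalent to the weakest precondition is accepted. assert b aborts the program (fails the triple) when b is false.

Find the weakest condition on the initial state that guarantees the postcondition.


Working backward. After the program, the postcondition !(e + 2 == -2) must hold; in canonical form it is !(e == -4).
Before lim := lim - 3*e - 8: !(e == -4)
Before assert !(2*lim + 5 < 5): (!(2*lim < 0)) && (!(e == -4))
Before lim := e - 2: (!(2*e < 4)) && (!(e == -4))
Before e := e: (!(2*e < 4)) && (!(e == -4))
Answer: WP = (!(2*e < 4)) && (!(e == -4))


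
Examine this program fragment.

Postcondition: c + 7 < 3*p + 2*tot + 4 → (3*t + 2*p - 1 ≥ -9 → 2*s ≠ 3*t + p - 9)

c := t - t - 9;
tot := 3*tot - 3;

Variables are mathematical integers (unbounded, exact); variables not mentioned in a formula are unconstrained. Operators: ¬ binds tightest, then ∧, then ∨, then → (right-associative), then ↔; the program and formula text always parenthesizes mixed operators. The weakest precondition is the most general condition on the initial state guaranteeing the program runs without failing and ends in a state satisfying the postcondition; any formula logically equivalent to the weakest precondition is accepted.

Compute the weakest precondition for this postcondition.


Working backward. After the program, the postcondition c + 7 < 3*p + 2*tot + 4 → (3*t + 2*p - 1 ≥ -9 → 2*s ≠ 3*t + p - 9) must hold; in canonical form it is c < 3*p + 2*tot - 3 → (2*p + 3*t ≥ -8 → 2*s ≠ p + 3*t - 9).
Before tot := 3*tot - 3: c < 3*p + 6*tot - 9 → (2*p + 3*t ≥ -8 → 2*s ≠ p + 3*t - 9)
Before c := t - t - 9: 3*p + 6*tot > 0 → (2*p + 3*t ≥ -8 → 2*s ≠ p + 3*t - 9)
Answer: WP = 3*p + 6*tot > 0 → (2*p + 3*t ≥ -8 → 2*s ≠ p + 3*t - 9)
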